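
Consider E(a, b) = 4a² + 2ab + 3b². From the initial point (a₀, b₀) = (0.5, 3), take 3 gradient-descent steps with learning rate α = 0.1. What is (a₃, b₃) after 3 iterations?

∇E = (8a + 2b, 2a + 6b)
(a₁, b₁) = (0.5, 3) − 0.1·(10, 19) = (-0.5, 1.1)
(a₂, b₂) = (-0.5, 1.1) − 0.1·(-1.8, 5.6) = (-0.32, 0.54)
(a₃, b₃) = (-0.32, 0.54) − 0.1·(-1.48, 2.6) = (-0.172, 0.28)

(-0.172, 0.28)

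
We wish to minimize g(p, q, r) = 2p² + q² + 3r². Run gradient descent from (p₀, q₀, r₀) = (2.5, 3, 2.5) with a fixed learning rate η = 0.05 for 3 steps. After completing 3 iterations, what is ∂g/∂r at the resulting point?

∇g = (4p, 2q, 6r)
(p₁, q₁, r₁) = (2.5, 3, 2.5) − 0.05·(10, 6, 15) = (2, 2.7, 1.75)
(p₂, q₂, r₂) = (2, 2.7, 1.75) − 0.05·(8, 5.4, 10.5) = (1.6, 2.43, 1.225)
(p₃, q₃, r₃) = (1.6, 2.43, 1.225) − 0.05·(6.4, 4.86, 7.35) = (1.28, 2.187, 0.8575)
∂g/∂r at (1.28, 2.187, 0.8575) = 5.145

5.145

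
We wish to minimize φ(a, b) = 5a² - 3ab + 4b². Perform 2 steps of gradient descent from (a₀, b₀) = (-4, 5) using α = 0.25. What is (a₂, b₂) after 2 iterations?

(-20.625, 15.3125)

∇φ = (10a - 3b, -3a + 8b)
Step 1: at (-4, 5), ∇φ = (-55, 52) → (-4, 5) − 0.25·(-55, 52) = (9.75, -8)
Step 2: at (9.75, -8), ∇φ = (121.5, -93.25) → (9.75, -8) − 0.25·(121.5, -93.25) = (-20.625, 15.3125)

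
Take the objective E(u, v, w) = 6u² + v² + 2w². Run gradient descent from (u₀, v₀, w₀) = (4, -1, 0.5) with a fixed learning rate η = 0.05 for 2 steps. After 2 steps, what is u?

∇E = (12u, 2v, 4w)
(u₁, v₁, w₁) = (4, -1, 0.5) − 0.05·(48, -2, 2) = (1.6, -0.9, 0.4)
(u₂, v₂, w₂) = (1.6, -0.9, 0.4) − 0.05·(19.2, -1.8, 1.6) = (0.64, -0.81, 0.32)
u = 0.64

0.64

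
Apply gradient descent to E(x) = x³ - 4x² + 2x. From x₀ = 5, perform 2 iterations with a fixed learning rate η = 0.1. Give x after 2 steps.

1.633

E′(x) = 3x² - 8x + 2
Step 1: E′(5) = 37; x₁ = 5 − 0.1·37 = 1.3
Step 2: E′(1.3) = -3.33; x₂ = 1.3 − 0.1·(-3.33) = 1.633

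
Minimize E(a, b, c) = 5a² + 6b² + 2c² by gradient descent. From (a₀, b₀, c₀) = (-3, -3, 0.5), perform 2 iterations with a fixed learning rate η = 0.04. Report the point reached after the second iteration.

∇E = (10a, 12b, 4c)
(a₁, b₁, c₁) = (-3, -3, 0.5) − 0.04·(-30, -36, 2) = (-1.8, -1.56, 0.42)
(a₂, b₂, c₂) = (-1.8, -1.56, 0.42) − 0.04·(-18, -18.72, 1.68) = (-1.08, -0.8112, 0.3528)

(-1.08, -0.8112, 0.3528)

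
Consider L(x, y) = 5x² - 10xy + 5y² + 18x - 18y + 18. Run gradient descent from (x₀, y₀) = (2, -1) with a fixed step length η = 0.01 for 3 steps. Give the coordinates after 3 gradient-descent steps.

∇L = (10x - 10y + 18, -10x + 10y - 18)
Step 1: at (2, -1), ∇L = (48, -48) → (2, -1) − 0.01·(48, -48) = (1.52, -0.52)
Step 2: at (1.52, -0.52), ∇L = (38.4, -38.4) → (1.52, -0.52) − 0.01·(38.4, -38.4) = (1.136, -0.136)
Step 3: at (1.136, -0.136), ∇L = (30.72, -30.72) → (1.136, -0.136) − 0.01·(30.72, -30.72) = (0.8288, 0.1712)

(0.8288, 0.1712)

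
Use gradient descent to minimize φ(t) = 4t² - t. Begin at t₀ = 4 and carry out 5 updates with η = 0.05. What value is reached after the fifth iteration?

φ′(t) = 8t - 1
t₁ = 4 − 0.05·31 = 2.45
t₂ = 2.45 − 0.05·18.6 = 1.52
t₃ = 1.52 − 0.05·11.16 = 0.962
t₄ = 0.962 − 0.05·6.696 = 0.6272
t₅ = 0.6272 − 0.05·4.0176 = 0.42632

0.42632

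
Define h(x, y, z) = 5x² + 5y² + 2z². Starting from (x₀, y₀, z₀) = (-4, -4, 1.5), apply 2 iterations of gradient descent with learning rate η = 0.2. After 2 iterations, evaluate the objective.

160.0072

∇h = (10x, 10y, 4z)
(x₁, y₁, z₁) = (-4, -4, 1.5) − 0.2·(-40, -40, 6) = (4, 4, 0.3)
(x₂, y₂, z₂) = (4, 4, 0.3) − 0.2·(40, 40, 1.2) = (-4, -4, 0.06)
h(-4, -4, 0.06) = 160.0072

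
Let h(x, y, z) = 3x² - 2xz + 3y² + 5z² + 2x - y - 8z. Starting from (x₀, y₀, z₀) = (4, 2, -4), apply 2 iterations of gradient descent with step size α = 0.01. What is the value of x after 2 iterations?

3.3516

∇h = (6x - 2z + 2, 6y - 1, -2x + 10z - 8)
Step 1: at (4, 2, -4), ∇h = (34, 11, -56) → (4, 2, -4) − 0.01·(34, 11, -56) = (3.66, 1.89, -3.44)
Step 2: at (3.66, 1.89, -3.44), ∇h = (30.84, 10.34, -49.72) → (3.66, 1.89, -3.44) − 0.01·(30.84, 10.34, -49.72) = (3.3516, 1.7866, -2.9428)
x = 3.3516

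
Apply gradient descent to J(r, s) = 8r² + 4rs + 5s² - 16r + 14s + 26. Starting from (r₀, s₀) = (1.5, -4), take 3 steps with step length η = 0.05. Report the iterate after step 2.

∇J = (16r + 4s - 16, 4r + 10s + 14)
Step 1: at (1.5, -4), ∇J = (-8, -20) → (1.5, -4) − 0.05·(-8, -20) = (1.9, -3)
Step 2: at (1.9, -3), ∇J = (2.4, -8.4) → (1.9, -3) − 0.05·(2.4, -8.4) = (1.78, -2.58)

(1.78, -2.58)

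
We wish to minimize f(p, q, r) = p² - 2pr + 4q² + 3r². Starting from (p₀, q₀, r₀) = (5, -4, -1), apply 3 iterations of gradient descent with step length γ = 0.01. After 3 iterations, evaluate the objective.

66.58408443392

∇f = (2p - 2r, 8q, -2p + 6r)
(p₁, q₁, r₁) = (5, -4, -1) − 0.01·(12, -32, -16) = (4.88, -3.68, -0.84)
(p₂, q₂, r₂) = (4.88, -3.68, -0.84) − 0.01·(11.44, -29.44, -14.8) = (4.7656, -3.3856, -0.692)
(p₃, q₃, r₃) = (4.7656, -3.3856, -0.692) − 0.01·(10.9152, -27.0848, -13.6832) = (4.656448, -3.114752, -0.555168)
f(4.656448, -3.114752, -0.555168) = 66.58408443392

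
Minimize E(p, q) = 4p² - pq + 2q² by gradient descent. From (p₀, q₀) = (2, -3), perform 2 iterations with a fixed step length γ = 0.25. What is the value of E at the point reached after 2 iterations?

∇E = (8p - q, -p + 4q)
(p₁, q₁) = (2, -3) − 0.25·(19, -14) = (-2.75, 0.5)
(p₂, q₂) = (-2.75, 0.5) − 0.25·(-22.5, 4.75) = (2.875, -0.6875)
E(2.875, -0.6875) = 35.984375

35.984375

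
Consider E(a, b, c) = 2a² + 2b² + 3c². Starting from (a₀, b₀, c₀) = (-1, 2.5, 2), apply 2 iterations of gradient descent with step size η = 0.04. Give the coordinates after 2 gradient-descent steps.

(-0.7056, 1.764, 1.1552)

∇E = (4a, 4b, 6c)
(a₁, b₁, c₁) = (-1, 2.5, 2) − 0.04·(-4, 10, 12) = (-0.84, 2.1, 1.52)
(a₂, b₂, c₂) = (-0.84, 2.1, 1.52) − 0.04·(-3.36, 8.4, 9.12) = (-0.7056, 1.764, 1.1552)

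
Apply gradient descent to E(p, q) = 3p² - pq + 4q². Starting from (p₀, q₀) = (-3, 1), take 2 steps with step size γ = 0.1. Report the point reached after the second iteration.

(-0.45, -0.13)

∇E = (6p - q, -p + 8q)
Step 1: at (-3, 1), ∇E = (-19, 11) → (-3, 1) − 0.1·(-19, 11) = (-1.1, -0.1)
Step 2: at (-1.1, -0.1), ∇E = (-6.5, 0.3) → (-1.1, -0.1) − 0.1·(-6.5, 0.3) = (-0.45, -0.13)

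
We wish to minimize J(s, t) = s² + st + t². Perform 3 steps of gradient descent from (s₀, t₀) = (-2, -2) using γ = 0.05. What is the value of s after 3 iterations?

-1.22825

∇J = (2s + t, s + 2t)
(s₁, t₁) = (-2, -2) − 0.05·(-6, -6) = (-1.7, -1.7)
(s₂, t₂) = (-1.7, -1.7) − 0.05·(-5.1, -5.1) = (-1.445, -1.445)
(s₃, t₃) = (-1.445, -1.445) − 0.05·(-4.335, -4.335) = (-1.22825, -1.22825)
s = -1.22825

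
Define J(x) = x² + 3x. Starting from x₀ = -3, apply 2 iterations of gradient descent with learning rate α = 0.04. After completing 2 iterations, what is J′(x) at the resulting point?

-2.5392

J′(x) = 2x + 3
x₁ = -3 − 0.04·(-3) = -2.88
x₂ = -2.88 − 0.04·(-2.76) = -2.7696
J′(x) at (-2.7696) = -2.5392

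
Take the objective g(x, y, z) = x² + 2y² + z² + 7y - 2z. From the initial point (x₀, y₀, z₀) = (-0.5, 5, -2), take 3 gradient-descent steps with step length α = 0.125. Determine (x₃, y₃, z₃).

∇g = (2x, 4y + 7, 2z - 2)
(x₁, y₁, z₁) = (-0.5, 5, -2) − 0.125·(-1, 27, -6) = (-0.375, 1.625, -1.25)
(x₂, y₂, z₂) = (-0.375, 1.625, -1.25) − 0.125·(-0.75, 13.5, -4.5) = (-0.28125, -0.0625, -0.6875)
(x₃, y₃, z₃) = (-0.28125, -0.0625, -0.6875) − 0.125·(-0.5625, 6.75, -3.375) = (-0.2109375, -0.90625, -0.265625)

(-0.2109375, -0.90625, -0.265625)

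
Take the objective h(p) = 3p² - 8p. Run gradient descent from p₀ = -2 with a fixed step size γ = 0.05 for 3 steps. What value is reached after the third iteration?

0.19

h′(p) = 6p - 8
Step 1: h′(-2) = -20; p₁ = -2 − 0.05·(-20) = -1
Step 2: h′(-1) = -14; p₂ = -1 − 0.05·(-14) = -0.3
Step 3: h′(-0.3) = -9.8; p₃ = -0.3 − 0.05·(-9.8) = 0.19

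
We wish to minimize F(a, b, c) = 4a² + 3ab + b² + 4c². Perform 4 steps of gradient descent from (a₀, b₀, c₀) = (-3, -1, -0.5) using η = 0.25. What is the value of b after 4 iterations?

∇F = (8a + 3b, 3a + 2b, 8c)
(a₁, b₁, c₁) = (-3, -1, -0.5) − 0.25·(-27, -11, -4) = (3.75, 1.75, 0.5)
(a₂, b₂, c₂) = (3.75, 1.75, 0.5) − 0.25·(35.25, 14.75, 4) = (-5.0625, -1.9375, -0.5)
(a₃, b₃, c₃) = (-5.0625, -1.9375, -0.5) − 0.25·(-46.3125, -19.0625, -4) = (6.515625, 2.828125, 0.5)
(a₄, b₄, c₄) = (6.515625, 2.828125, 0.5) − 0.25·(60.609375, 25.203125, 4) = (-8.63671875, -3.47265625, -0.5)
b = -3.47265625

-3.47265625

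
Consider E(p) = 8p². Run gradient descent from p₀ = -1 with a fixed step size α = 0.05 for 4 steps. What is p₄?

-0.0016

E′(p) = 16p
p₁ = -1 − 0.05·(-16) = -0.2
p₂ = -0.2 − 0.05·(-3.2) = -0.04
p₃ = -0.04 − 0.05·(-0.64) = -0.008
p₄ = -0.008 − 0.05·(-0.128) = -0.0016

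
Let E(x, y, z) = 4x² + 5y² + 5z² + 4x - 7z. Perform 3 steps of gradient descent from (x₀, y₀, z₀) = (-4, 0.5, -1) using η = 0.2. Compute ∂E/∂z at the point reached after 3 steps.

∇E = (8x + 4, 10y, 10z - 7)
Step 1: at (-4, 0.5, -1), ∇E = (-28, 5, -17) → (-4, 0.5, -1) − 0.2·(-28, 5, -17) = (1.6, -0.5, 2.4)
Step 2: at (1.6, -0.5, 2.4), ∇E = (16.8, -5, 17) → (1.6, -0.5, 2.4) − 0.2·(16.8, -5, 17) = (-1.76, 0.5, -1)
Step 3: at (-1.76, 0.5, -1), ∇E = (-10.08, 5, -17) → (-1.76, 0.5, -1) − 0.2·(-10.08, 5, -17) = (0.256, -0.5, 2.4)
∂E/∂z at (0.256, -0.5, 2.4) = 17

17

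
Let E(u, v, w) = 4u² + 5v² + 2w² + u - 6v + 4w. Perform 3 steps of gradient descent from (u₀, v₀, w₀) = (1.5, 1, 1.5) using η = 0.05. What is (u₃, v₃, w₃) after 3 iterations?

(0.226, 0.65, 0.28)

∇E = (8u + 1, 10v - 6, 4w + 4)
(u₁, v₁, w₁) = (1.5, 1, 1.5) − 0.05·(13, 4, 10) = (0.85, 0.8, 1)
(u₂, v₂, w₂) = (0.85, 0.8, 1) − 0.05·(7.8, 2, 8) = (0.46, 0.7, 0.6)
(u₃, v₃, w₃) = (0.46, 0.7, 0.6) − 0.05·(4.68, 1, 6.4) = (0.226, 0.65, 0.28)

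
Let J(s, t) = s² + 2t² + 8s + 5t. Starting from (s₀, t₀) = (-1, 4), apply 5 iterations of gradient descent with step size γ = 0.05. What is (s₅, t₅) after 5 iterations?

∇J = (2s + 8, 4t + 5)
Step 1: at (-1, 4), ∇J = (6, 21) → (-1, 4) − 0.05·(6, 21) = (-1.3, 2.95)
Step 2: at (-1.3, 2.95), ∇J = (5.4, 16.8) → (-1.3, 2.95) − 0.05·(5.4, 16.8) = (-1.57, 2.11)
Step 3: at (-1.57, 2.11), ∇J = (4.86, 13.44) → (-1.57, 2.11) − 0.05·(4.86, 13.44) = (-1.813, 1.438)
Step 4: at (-1.813, 1.438), ∇J = (4.374, 10.752) → (-1.813, 1.438) − 0.05·(4.374, 10.752) = (-2.0317, 0.9004)
Step 5: at (-2.0317, 0.9004), ∇J = (3.9366, 8.6016) → (-2.0317, 0.9004) − 0.05·(3.9366, 8.6016) = (-2.22853, 0.47032)

(-2.22853, 0.47032)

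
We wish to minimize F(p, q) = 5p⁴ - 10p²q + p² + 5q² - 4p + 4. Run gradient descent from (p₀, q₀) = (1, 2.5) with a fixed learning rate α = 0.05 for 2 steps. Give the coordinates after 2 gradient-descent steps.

∇F = (20p³ - 20pq + 2p - 4, -10p² + 10q)
(p₁, q₁) = (1, 2.5) − 0.05·(-32, 15) = (2.6, 1.75)
(p₂, q₂) = (2.6, 1.75) − 0.05·(261.72, -50.1) = (-10.486, 4.255)

(-10.486, 4.255)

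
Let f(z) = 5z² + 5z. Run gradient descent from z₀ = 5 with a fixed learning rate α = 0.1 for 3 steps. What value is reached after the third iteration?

f′(z) = 10z + 5
Step 1: f′(5) = 55; z₁ = 5 − 0.1·55 = -0.5
Step 2: f′(-0.5) = 0; z₂ = -0.5 − 0.1·0 = -0.5
Step 3: f′(-0.5) = 0; z₃ = -0.5 − 0.1·0 = -0.5

-0.5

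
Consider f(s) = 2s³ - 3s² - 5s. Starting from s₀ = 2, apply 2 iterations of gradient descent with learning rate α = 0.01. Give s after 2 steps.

f′(s) = 6s² - 6s - 5
Step 1: f′(2) = 7; s₁ = 2 − 0.01·7 = 1.93
Step 2: f′(1.93) = 5.7694; s₂ = 1.93 − 0.01·5.7694 = 1.872306

1.872306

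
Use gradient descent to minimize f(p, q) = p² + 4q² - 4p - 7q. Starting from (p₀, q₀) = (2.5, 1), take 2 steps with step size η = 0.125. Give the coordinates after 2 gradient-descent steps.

∇f = (2p - 4, 8q - 7)
(p₁, q₁) = (2.5, 1) − 0.125·(1, 1) = (2.375, 0.875)
(p₂, q₂) = (2.375, 0.875) − 0.125·(0.75, 0) = (2.28125, 0.875)

(2.28125, 0.875)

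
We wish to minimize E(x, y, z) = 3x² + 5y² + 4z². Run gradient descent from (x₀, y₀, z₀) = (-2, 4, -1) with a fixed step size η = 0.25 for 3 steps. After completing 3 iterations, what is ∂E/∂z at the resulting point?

∇E = (6x, 10y, 8z)
(x₁, y₁, z₁) = (-2, 4, -1) − 0.25·(-12, 40, -8) = (1, -6, 1)
(x₂, y₂, z₂) = (1, -6, 1) − 0.25·(6, -60, 8) = (-0.5, 9, -1)
(x₃, y₃, z₃) = (-0.5, 9, -1) − 0.25·(-3, 90, -8) = (0.25, -13.5, 1)
∂E/∂z at (0.25, -13.5, 1) = 8

8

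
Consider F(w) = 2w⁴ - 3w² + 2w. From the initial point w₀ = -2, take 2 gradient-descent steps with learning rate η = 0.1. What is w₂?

F′(w) = 8w³ - 6w + 2
w₁ = -2 − 0.1·(-50) = 3
w₂ = 3 − 0.1·200 = -17

-17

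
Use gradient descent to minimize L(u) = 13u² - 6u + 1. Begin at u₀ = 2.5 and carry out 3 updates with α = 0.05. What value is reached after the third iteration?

0.1695

L′(u) = 26u - 6
Step 1: L′(2.5) = 59; u₁ = 2.5 − 0.05·59 = -0.45
Step 2: L′(-0.45) = -17.7; u₂ = -0.45 − 0.05·(-17.7) = 0.435
Step 3: L′(0.435) = 5.31; u₃ = 0.435 − 0.05·5.31 = 0.1695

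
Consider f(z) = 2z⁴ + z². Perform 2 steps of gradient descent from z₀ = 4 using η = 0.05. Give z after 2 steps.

f′(z) = 8z³ + 2z
z₁ = 4 − 0.05·520 = -22
z₂ = -22 − 0.05·(-85228) = 4239.4

4239.4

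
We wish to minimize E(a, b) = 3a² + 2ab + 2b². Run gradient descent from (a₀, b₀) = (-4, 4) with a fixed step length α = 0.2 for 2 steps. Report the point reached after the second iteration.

(-0.8, 0.8)

∇E = (6a + 2b, 2a + 4b)
Step 1: at (-4, 4), ∇E = (-16, 8) → (-4, 4) − 0.2·(-16, 8) = (-0.8, 2.4)
Step 2: at (-0.8, 2.4), ∇E = (0, 8) → (-0.8, 2.4) − 0.2·(0, 8) = (-0.8, 0.8)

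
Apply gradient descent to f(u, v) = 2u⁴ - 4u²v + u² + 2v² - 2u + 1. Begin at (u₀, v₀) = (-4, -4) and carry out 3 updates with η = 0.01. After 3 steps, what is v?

-2.695664

∇f = (8u³ - 8uv + 2u - 2, -4u² + 4v)
(u₁, v₁) = (-4, -4) − 0.01·(-650, -80) = (2.5, -3.2)
(u₂, v₂) = (2.5, -3.2) − 0.01·(192, -37.8) = (0.58, -2.822)
(u₃, v₃) = (0.58, -2.822) − 0.01·(13.814976, -12.6336) = (0.44185024, -2.695664)
v = -2.695664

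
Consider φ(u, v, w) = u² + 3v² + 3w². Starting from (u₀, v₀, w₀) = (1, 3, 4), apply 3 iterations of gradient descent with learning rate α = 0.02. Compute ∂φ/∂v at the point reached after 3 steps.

∇φ = (2u, 6v, 6w)
Step 1: at (1, 3, 4), ∇φ = (2, 18, 24) → (1, 3, 4) − 0.02·(2, 18, 24) = (0.96, 2.64, 3.52)
Step 2: at (0.96, 2.64, 3.52), ∇φ = (1.92, 15.84, 21.12) → (0.96, 2.64, 3.52) − 0.02·(1.92, 15.84, 21.12) = (0.9216, 2.3232, 3.0976)
Step 3: at (0.9216, 2.3232, 3.0976), ∇φ = (1.8432, 13.9392, 18.5856) → (0.9216, 2.3232, 3.0976) − 0.02·(1.8432, 13.9392, 18.5856) = (0.884736, 2.044416, 2.725888)
∂φ/∂v at (0.884736, 2.044416, 2.725888) = 12.266496

12.266496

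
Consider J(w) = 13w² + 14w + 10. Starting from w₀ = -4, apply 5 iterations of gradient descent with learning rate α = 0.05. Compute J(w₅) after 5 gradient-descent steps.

J′(w) = 26w + 14
w₁ = -4 − 0.05·(-90) = 0.5
w₂ = 0.5 − 0.05·27 = -0.85
w₃ = -0.85 − 0.05·(-8.1) = -0.445
w₄ = -0.445 − 0.05·2.43 = -0.5665
w₅ = -0.5665 − 0.05·(-0.729) = -0.53005
J(-0.53005) = 6.2316890325

6.2316890325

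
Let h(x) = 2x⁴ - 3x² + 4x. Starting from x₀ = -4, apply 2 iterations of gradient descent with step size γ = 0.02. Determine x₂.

h′(x) = 8x³ - 6x + 4
x₁ = -4 − 0.02·(-484) = 5.68
x₂ = 5.68 − 0.02·1435.923456 = -23.03846912

-23.03846912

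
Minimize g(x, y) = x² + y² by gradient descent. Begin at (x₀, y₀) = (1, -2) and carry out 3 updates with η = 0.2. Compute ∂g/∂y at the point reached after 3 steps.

∇g = (2x, 2y)
(x₁, y₁) = (1, -2) − 0.2·(2, -4) = (0.6, -1.2)
(x₂, y₂) = (0.6, -1.2) − 0.2·(1.2, -2.4) = (0.36, -0.72)
(x₃, y₃) = (0.36, -0.72) − 0.2·(0.72, -1.44) = (0.216, -0.432)
∂g/∂y at (0.216, -0.432) = -0.864

-0.864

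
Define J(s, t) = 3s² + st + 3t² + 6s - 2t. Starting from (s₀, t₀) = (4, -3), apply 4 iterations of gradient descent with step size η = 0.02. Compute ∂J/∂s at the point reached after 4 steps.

17.11469488

∇J = (6s + t + 6, s + 6t - 2)
(s₁, t₁) = (4, -3) − 0.02·(27, -16) = (3.46, -2.68)
(s₂, t₂) = (3.46, -2.68) − 0.02·(24.08, -14.62) = (2.9784, -2.3876)
(s₃, t₃) = (2.9784, -2.3876) − 0.02·(21.4828, -13.3472) = (2.548744, -2.120656)
(s₄, t₄) = (2.548744, -2.120656) − 0.02·(19.171808, -12.175192) = (2.16530784, -1.87715216)
∂J/∂s at (2.16530784, -1.87715216) = 17.11469488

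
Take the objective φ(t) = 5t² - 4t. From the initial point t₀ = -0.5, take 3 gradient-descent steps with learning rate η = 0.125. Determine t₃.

0.4140625

φ′(t) = 10t - 4
Step 1: φ′(-0.5) = -9; t₁ = -0.5 − 0.125·(-9) = 0.625
Step 2: φ′(0.625) = 2.25; t₂ = 0.625 − 0.125·2.25 = 0.34375
Step 3: φ′(0.34375) = -0.5625; t₃ = 0.34375 − 0.125·(-0.5625) = 0.4140625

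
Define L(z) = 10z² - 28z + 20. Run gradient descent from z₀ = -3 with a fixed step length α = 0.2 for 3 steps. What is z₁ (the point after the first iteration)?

14.6

L′(z) = 20z - 28
Step 1: L′(-3) = -88; z₁ = -3 − 0.2·(-88) = 14.6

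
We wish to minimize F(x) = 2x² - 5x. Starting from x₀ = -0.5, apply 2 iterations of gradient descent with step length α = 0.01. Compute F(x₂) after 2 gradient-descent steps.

F′(x) = 4x - 5
Step 1: F′(-0.5) = -7; x₁ = -0.5 − 0.01·(-7) = -0.43
Step 2: F′(-0.43) = -6.72; x₂ = -0.43 − 0.01·(-6.72) = -0.3628
F(-0.3628) = 2.07724768

2.07724768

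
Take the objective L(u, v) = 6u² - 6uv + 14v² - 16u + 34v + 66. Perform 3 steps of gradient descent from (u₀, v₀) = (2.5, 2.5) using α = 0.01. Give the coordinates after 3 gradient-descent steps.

∇L = (12u - 6v - 16, -6u + 28v + 34)
(u₁, v₁) = (2.5, 2.5) − 0.01·(-1, 89) = (2.51, 1.61)
(u₂, v₂) = (2.51, 1.61) − 0.01·(4.46, 64.02) = (2.4654, 0.9698)
(u₃, v₃) = (2.4654, 0.9698) − 0.01·(7.766, 46.362) = (2.38774, 0.50618)

(2.38774, 0.50618)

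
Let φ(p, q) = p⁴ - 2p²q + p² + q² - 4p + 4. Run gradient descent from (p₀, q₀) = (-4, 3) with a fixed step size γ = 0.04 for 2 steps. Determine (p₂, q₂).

∇φ = (4p³ - 4pq + 2p - 4, -2p² + 2q)
(p₁, q₁) = (-4, 3) − 0.04·(-220, -26) = (4.8, 4.04)
(p₂, q₂) = (4.8, 4.04) − 0.04·(370.4, -38) = (-10.016, 5.56)

(-10.016, 5.56)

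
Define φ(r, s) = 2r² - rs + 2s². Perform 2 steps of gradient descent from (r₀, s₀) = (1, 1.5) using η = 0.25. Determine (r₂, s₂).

(0.0625, 0.09375)

∇φ = (4r - s, -r + 4s)
(r₁, s₁) = (1, 1.5) − 0.25·(2.5, 5) = (0.375, 0.25)
(r₂, s₂) = (0.375, 0.25) − 0.25·(1.25, 0.625) = (0.0625, 0.09375)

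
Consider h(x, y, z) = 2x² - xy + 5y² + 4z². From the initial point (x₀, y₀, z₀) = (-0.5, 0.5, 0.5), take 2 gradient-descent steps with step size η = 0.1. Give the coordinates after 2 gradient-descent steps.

(-0.155, -0.025, 0.02)

∇h = (4x - y, -x + 10y, 8z)
(x₁, y₁, z₁) = (-0.5, 0.5, 0.5) − 0.1·(-2.5, 5.5, 4) = (-0.25, -0.05, 0.1)
(x₂, y₂, z₂) = (-0.25, -0.05, 0.1) − 0.1·(-0.95, -0.25, 0.8) = (-0.155, -0.025, 0.02)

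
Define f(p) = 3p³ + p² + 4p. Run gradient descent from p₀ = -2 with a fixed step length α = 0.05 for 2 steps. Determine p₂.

-10.118

f′(p) = 9p² + 2p + 4
p₁ = -2 − 0.05·36 = -3.8
p₂ = -3.8 − 0.05·126.36 = -10.118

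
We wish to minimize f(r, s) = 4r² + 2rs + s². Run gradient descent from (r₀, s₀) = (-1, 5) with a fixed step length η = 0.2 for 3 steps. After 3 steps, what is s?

∇f = (8r + 2s, 2r + 2s)
(r₁, s₁) = (-1, 5) − 0.2·(2, 8) = (-1.4, 3.4)
(r₂, s₂) = (-1.4, 3.4) − 0.2·(-4.4, 4) = (-0.52, 2.6)
(r₃, s₃) = (-0.52, 2.6) − 0.2·(1.04, 4.16) = (-0.728, 1.768)
s = 1.768

1.768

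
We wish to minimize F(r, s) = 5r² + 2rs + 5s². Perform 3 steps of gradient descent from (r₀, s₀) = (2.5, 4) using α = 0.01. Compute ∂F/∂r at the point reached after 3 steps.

∇F = (10r + 2s, 2r + 10s)
Step 1: at (2.5, 4), ∇F = (33, 45) → (2.5, 4) − 0.01·(33, 45) = (2.17, 3.55)
Step 2: at (2.17, 3.55), ∇F = (28.8, 39.84) → (2.17, 3.55) − 0.01·(28.8, 39.84) = (1.882, 3.1516)
Step 3: at (1.882, 3.1516), ∇F = (25.1232, 35.28) → (1.882, 3.1516) − 0.01·(25.1232, 35.28) = (1.630768, 2.7988)
∂F/∂r at (1.630768, 2.7988) = 21.90528

21.90528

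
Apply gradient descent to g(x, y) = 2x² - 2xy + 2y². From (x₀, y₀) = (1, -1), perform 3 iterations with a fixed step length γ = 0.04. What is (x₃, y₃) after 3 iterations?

∇g = (4x - 2y, -2x + 4y)
Step 1: at (1, -1), ∇g = (6, -6) → (1, -1) − 0.04·(6, -6) = (0.76, -0.76)
Step 2: at (0.76, -0.76), ∇g = (4.56, -4.56) → (0.76, -0.76) − 0.04·(4.56, -4.56) = (0.5776, -0.5776)
Step 3: at (0.5776, -0.5776), ∇g = (3.4656, -3.4656) → (0.5776, -0.5776) − 0.04·(3.4656, -3.4656) = (0.438976, -0.438976)

(0.438976, -0.438976)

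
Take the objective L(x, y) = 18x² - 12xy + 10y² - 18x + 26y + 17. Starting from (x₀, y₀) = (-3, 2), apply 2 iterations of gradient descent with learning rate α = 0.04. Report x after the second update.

∇L = (36x - 12y - 18, -12x + 20y + 26)
Step 1: at (-3, 2), ∇L = (-150, 102) → (-3, 2) − 0.04·(-150, 102) = (3, -2.08)
Step 2: at (3, -2.08), ∇L = (114.96, -51.6) → (3, -2.08) − 0.04·(114.96, -51.6) = (-1.5984, -0.016)
x = -1.5984

-1.5984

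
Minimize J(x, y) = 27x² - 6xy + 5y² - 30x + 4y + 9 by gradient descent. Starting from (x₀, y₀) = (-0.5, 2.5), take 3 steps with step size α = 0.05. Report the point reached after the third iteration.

∇J = (54x - 6y - 30, -6x + 10y + 4)
Step 1: at (-0.5, 2.5), ∇J = (-72, 32) → (-0.5, 2.5) − 0.05·(-72, 32) = (3.1, 0.9)
Step 2: at (3.1, 0.9), ∇J = (132, -5.6) → (3.1, 0.9) − 0.05·(132, -5.6) = (-3.5, 1.18)
Step 3: at (-3.5, 1.18), ∇J = (-226.08, 36.8) → (-3.5, 1.18) − 0.05·(-226.08, 36.8) = (7.804, -0.66)

(7.804, -0.66)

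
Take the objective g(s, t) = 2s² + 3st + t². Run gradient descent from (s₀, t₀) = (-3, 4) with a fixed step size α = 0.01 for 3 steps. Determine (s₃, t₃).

(-3.000882, 4.029413)

∇g = (4s + 3t, 3s + 2t)
Step 1: at (-3, 4), ∇g = (0, -1) → (-3, 4) − 0.01·(0, -1) = (-3, 4.01)
Step 2: at (-3, 4.01), ∇g = (0.03, -0.98) → (-3, 4.01) − 0.01·(0.03, -0.98) = (-3.0003, 4.0198)
Step 3: at (-3.0003, 4.0198), ∇g = (0.0582, -0.9613) → (-3.0003, 4.0198) − 0.01·(0.0582, -0.9613) = (-3.000882, 4.029413)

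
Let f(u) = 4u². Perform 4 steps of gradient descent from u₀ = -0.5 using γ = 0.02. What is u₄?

f′(u) = 8u
u₁ = -0.5 − 0.02·(-4) = -0.42
u₂ = -0.42 − 0.02·(-3.36) = -0.3528
u₃ = -0.3528 − 0.02·(-2.8224) = -0.296352
u₄ = -0.296352 − 0.02·(-2.370816) = -0.24893568

-0.24893568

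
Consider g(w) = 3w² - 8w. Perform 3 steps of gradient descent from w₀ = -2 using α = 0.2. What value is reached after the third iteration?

g′(w) = 6w - 8
Step 1: g′(-2) = -20; w₁ = -2 − 0.2·(-20) = 2
Step 2: g′(2) = 4; w₂ = 2 − 0.2·4 = 1.2
Step 3: g′(1.2) = -0.8; w₃ = 1.2 − 0.2·(-0.8) = 1.36

1.36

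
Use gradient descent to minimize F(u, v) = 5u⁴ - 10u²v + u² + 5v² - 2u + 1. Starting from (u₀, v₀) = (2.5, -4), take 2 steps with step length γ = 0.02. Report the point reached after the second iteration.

∇F = (20u³ - 20uv + 2u - 2, -10u² + 10v)
Step 1: at (2.5, -4), ∇F = (515.5, -102.5) → (2.5, -4) − 0.02·(515.5, -102.5) = (-7.81, -1.95)
Step 2: at (-7.81, -1.95), ∇F = (-9849.80082, -629.461) → (-7.81, -1.95) − 0.02·(-9849.80082, -629.461) = (189.1860164, 10.63922)

(189.1860164, 10.63922)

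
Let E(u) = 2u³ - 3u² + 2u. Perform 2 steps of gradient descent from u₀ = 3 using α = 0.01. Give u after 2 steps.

E′(u) = 6u² - 6u + 2
u₁ = 3 − 0.01·38 = 2.62
u₂ = 2.62 − 0.01·27.4664 = 2.345336

2.345336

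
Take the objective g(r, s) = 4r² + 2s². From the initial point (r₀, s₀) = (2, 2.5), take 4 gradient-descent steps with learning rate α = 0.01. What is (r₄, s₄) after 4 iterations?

∇g = (8r, 4s)
(r₁, s₁) = (2, 2.5) − 0.01·(16, 10) = (1.84, 2.4)
(r₂, s₂) = (1.84, 2.4) − 0.01·(14.72, 9.6) = (1.6928, 2.304)
(r₃, s₃) = (1.6928, 2.304) − 0.01·(13.5424, 9.216) = (1.557376, 2.21184)
(r₄, s₄) = (1.557376, 2.21184) − 0.01·(12.459008, 8.84736) = (1.43278592, 2.1233664)

(1.43278592, 2.1233664)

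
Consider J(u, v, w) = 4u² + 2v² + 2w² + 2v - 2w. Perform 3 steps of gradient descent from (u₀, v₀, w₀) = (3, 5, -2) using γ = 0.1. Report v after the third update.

0.688

∇J = (8u, 4v + 2, 4w - 2)
Step 1: at (3, 5, -2), ∇J = (24, 22, -10) → (3, 5, -2) − 0.1·(24, 22, -10) = (0.6, 2.8, -1)
Step 2: at (0.6, 2.8, -1), ∇J = (4.8, 13.2, -6) → (0.6, 2.8, -1) − 0.1·(4.8, 13.2, -6) = (0.12, 1.48, -0.4)
Step 3: at (0.12, 1.48, -0.4), ∇J = (0.96, 7.92, -3.6) → (0.12, 1.48, -0.4) − 0.1·(0.96, 7.92, -3.6) = (0.024, 0.688, -0.04)
v = 0.688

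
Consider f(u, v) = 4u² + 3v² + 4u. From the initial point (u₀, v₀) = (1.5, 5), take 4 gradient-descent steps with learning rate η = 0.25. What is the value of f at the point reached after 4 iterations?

∇f = (8u + 4, 6v)
Step 1: at (1.5, 5), ∇f = (16, 30) → (1.5, 5) − 0.25·(16, 30) = (-2.5, -2.5)
Step 2: at (-2.5, -2.5), ∇f = (-16, -15) → (-2.5, -2.5) − 0.25·(-16, -15) = (1.5, 1.25)
Step 3: at (1.5, 1.25), ∇f = (16, 7.5) → (1.5, 1.25) − 0.25·(16, 7.5) = (-2.5, -0.625)
Step 4: at (-2.5, -0.625), ∇f = (-16, -3.75) → (-2.5, -0.625) − 0.25·(-16, -3.75) = (1.5, 0.3125)
f(1.5, 0.3125) = 15.29296875

15.29296875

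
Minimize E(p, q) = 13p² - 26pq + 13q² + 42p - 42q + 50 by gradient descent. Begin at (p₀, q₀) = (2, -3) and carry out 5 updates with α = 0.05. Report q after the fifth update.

∇E = (26p - 26q + 42, -26p + 26q - 42)
Step 1: at (2, -3), ∇E = (172, -172) → (2, -3) − 0.05·(172, -172) = (-6.6, 5.6)
Step 2: at (-6.6, 5.6), ∇E = (-275.2, 275.2) → (-6.6, 5.6) − 0.05·(-275.2, 275.2) = (7.16, -8.16)
Step 3: at (7.16, -8.16), ∇E = (440.32, -440.32) → (7.16, -8.16) − 0.05·(440.32, -440.32) = (-14.856, 13.856)
Step 4: at (-14.856, 13.856), ∇E = (-704.512, 704.512) → (-14.856, 13.856) − 0.05·(-704.512, 704.512) = (20.3696, -21.3696)
Step 5: at (20.3696, -21.3696), ∇E = (1127.2192, -1127.2192) → (20.3696, -21.3696) − 0.05·(1127.2192, -1127.2192) = (-35.99136, 34.99136)
q = 34.99136

34.99136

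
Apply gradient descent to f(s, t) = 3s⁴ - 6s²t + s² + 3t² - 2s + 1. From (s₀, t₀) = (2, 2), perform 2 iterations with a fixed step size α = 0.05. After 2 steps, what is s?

-1.055

∇f = (12s³ - 12st + 2s - 2, -6s² + 6t)
(s₁, t₁) = (2, 2) − 0.05·(50, -12) = (-0.5, 2.6)
(s₂, t₂) = (-0.5, 2.6) − 0.05·(11.1, 14.1) = (-1.055, 1.895)
s = -1.055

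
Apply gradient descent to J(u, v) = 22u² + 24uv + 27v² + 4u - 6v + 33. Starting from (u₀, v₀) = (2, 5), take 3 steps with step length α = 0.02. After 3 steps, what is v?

∇J = (44u + 24v + 4, 24u + 54v - 6)
(u₁, v₁) = (2, 5) − 0.02·(212, 312) = (-2.24, -1.24)
(u₂, v₂) = (-2.24, -1.24) − 0.02·(-124.32, -126.72) = (0.2464, 1.2944)
(u₃, v₃) = (0.2464, 1.2944) − 0.02·(45.9072, 69.8112) = (-0.671744, -0.101824)
v = -0.101824

-0.101824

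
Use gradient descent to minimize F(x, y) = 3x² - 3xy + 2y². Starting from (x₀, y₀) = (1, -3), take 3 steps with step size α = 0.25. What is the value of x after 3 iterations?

∇F = (6x - 3y, -3x + 4y)
(x₁, y₁) = (1, -3) − 0.25·(15, -15) = (-2.75, 0.75)
(x₂, y₂) = (-2.75, 0.75) − 0.25·(-18.75, 11.25) = (1.9375, -2.0625)
(x₃, y₃) = (1.9375, -2.0625) − 0.25·(17.8125, -14.0625) = (-2.515625, 1.453125)
x = -2.515625

-2.515625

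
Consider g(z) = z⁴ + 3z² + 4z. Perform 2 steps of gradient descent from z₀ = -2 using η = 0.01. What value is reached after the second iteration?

-1.38016

g′(z) = 4z³ + 6z + 4
Step 1: g′(-2) = -40; z₁ = -2 − 0.01·(-40) = -1.6
Step 2: g′(-1.6) = -21.984; z₂ = -1.6 − 0.01·(-21.984) = -1.38016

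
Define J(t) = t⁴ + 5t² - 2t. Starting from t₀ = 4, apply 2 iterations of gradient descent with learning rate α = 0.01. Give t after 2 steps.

J′(t) = 4t³ + 10t - 2
Step 1: J′(4) = 294; t₁ = 4 − 0.01·294 = 1.06
Step 2: J′(1.06) = 13.364064; t₂ = 1.06 − 0.01·13.364064 = 0.92635936

0.92635936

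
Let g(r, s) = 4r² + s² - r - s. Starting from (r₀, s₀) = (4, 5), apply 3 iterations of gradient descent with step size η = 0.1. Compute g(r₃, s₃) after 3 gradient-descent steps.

4.99976

∇g = (8r - 1, 2s - 1)
Step 1: at (4, 5), ∇g = (31, 9) → (4, 5) − 0.1·(31, 9) = (0.9, 4.1)
Step 2: at (0.9, 4.1), ∇g = (6.2, 7.2) → (0.9, 4.1) − 0.1·(6.2, 7.2) = (0.28, 3.38)
Step 3: at (0.28, 3.38), ∇g = (1.24, 5.76) → (0.28, 3.38) − 0.1·(1.24, 5.76) = (0.156, 2.804)
g(0.156, 2.804) = 4.99976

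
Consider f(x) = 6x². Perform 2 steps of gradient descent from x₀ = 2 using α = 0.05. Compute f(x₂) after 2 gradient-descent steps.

f′(x) = 12x
Step 1: f′(2) = 24; x₁ = 2 − 0.05·24 = 0.8
Step 2: f′(0.8) = 9.6; x₂ = 0.8 − 0.05·9.6 = 0.32
f(0.32) = 0.6144

0.6144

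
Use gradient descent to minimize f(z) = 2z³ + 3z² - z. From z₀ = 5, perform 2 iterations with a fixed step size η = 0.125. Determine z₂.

-230.63671875

f′(z) = 6z² + 6z - 1
Step 1: f′(5) = 179; z₁ = 5 − 0.125·179 = -17.375
Step 2: f′(-17.375) = 1706.09375; z₂ = -17.375 − 0.125·1706.09375 = -230.63671875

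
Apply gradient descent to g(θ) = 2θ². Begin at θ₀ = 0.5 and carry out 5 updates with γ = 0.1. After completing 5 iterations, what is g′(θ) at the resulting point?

g′(θ) = 4θ
Step 1: g′(0.5) = 2; θ₁ = 0.5 − 0.1·2 = 0.3
Step 2: g′(0.3) = 1.2; θ₂ = 0.3 − 0.1·1.2 = 0.18
Step 3: g′(0.18) = 0.72; θ₃ = 0.18 − 0.1·0.72 = 0.108
Step 4: g′(0.108) = 0.432; θ₄ = 0.108 − 0.1·0.432 = 0.0648
Step 5: g′(0.0648) = 0.2592; θ₅ = 0.0648 − 0.1·0.2592 = 0.03888
g′(θ) at (0.03888) = 0.15552

0.15552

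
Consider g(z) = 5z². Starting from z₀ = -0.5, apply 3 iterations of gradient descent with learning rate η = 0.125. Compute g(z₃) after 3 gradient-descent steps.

g′(z) = 10z
Step 1: g′(-0.5) = -5; z₁ = -0.5 − 0.125·(-5) = 0.125
Step 2: g′(0.125) = 1.25; z₂ = 0.125 − 0.125·1.25 = -0.03125
Step 3: g′(-0.03125) = -0.3125; z₃ = -0.03125 − 0.125·(-0.3125) = 0.0078125
g(0.0078125) = 0.00030517578125

0.00030517578125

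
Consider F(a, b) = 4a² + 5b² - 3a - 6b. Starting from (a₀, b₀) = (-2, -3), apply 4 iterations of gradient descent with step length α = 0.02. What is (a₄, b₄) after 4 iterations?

∇F = (8a - 3, 10b - 6)
Step 1: at (-2, -3), ∇F = (-19, -36) → (-2, -3) − 0.02·(-19, -36) = (-1.62, -2.28)
Step 2: at (-1.62, -2.28), ∇F = (-15.96, -28.8) → (-1.62, -2.28) − 0.02·(-15.96, -28.8) = (-1.3008, -1.704)
Step 3: at (-1.3008, -1.704), ∇F = (-13.4064, -23.04) → (-1.3008, -1.704) − 0.02·(-13.4064, -23.04) = (-1.032672, -1.2432)
Step 4: at (-1.032672, -1.2432), ∇F = (-11.261376, -18.432) → (-1.032672, -1.2432) − 0.02·(-11.261376, -18.432) = (-0.80744448, -0.87456)

(-0.80744448, -0.87456)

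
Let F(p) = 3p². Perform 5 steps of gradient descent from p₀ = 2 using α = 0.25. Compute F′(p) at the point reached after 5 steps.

-0.375

F′(p) = 6p
p₁ = 2 − 0.25·12 = -1
p₂ = -1 − 0.25·(-6) = 0.5
p₃ = 0.5 − 0.25·3 = -0.25
p₄ = -0.25 − 0.25·(-1.5) = 0.125
p₅ = 0.125 − 0.25·0.75 = -0.0625
F′(p) at (-0.0625) = -0.375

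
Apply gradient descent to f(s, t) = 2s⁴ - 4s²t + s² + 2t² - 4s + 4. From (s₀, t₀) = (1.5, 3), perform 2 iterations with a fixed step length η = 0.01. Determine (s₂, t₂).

(1.66048, 2.9536)

∇f = (8s³ - 8st + 2s - 4, -4s² + 4t)
Step 1: at (1.5, 3), ∇f = (-10, 3) → (1.5, 3) − 0.01·(-10, 3) = (1.6, 2.97)
Step 2: at (1.6, 2.97), ∇f = (-6.048, 1.64) → (1.6, 2.97) − 0.01·(-6.048, 1.64) = (1.66048, 2.9536)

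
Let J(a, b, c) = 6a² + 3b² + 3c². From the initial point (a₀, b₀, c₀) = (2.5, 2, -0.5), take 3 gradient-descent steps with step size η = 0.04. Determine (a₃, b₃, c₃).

∇J = (12a, 6b, 6c)
(a₁, b₁, c₁) = (2.5, 2, -0.5) − 0.04·(30, 12, -3) = (1.3, 1.52, -0.38)
(a₂, b₂, c₂) = (1.3, 1.52, -0.38) − 0.04·(15.6, 9.12, -2.28) = (0.676, 1.1552, -0.2888)
(a₃, b₃, c₃) = (0.676, 1.1552, -0.2888) − 0.04·(8.112, 6.9312, -1.7328) = (0.35152, 0.877952, -0.219488)

(0.35152, 0.877952, -0.219488)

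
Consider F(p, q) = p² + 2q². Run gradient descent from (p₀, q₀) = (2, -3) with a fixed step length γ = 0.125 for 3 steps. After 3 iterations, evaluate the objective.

∇F = (2p, 4q)
Step 1: at (2, -3), ∇F = (4, -12) → (2, -3) − 0.125·(4, -12) = (1.5, -1.5)
Step 2: at (1.5, -1.5), ∇F = (3, -6) → (1.5, -1.5) − 0.125·(3, -6) = (1.125, -0.75)
Step 3: at (1.125, -0.75), ∇F = (2.25, -3) → (1.125, -0.75) − 0.125·(2.25, -3) = (0.84375, -0.375)
F(0.84375, -0.375) = 0.9931640625

0.9931640625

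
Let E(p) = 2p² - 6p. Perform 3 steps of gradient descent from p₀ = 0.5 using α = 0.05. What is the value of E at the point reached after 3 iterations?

E′(p) = 4p - 6
Step 1: E′(0.5) = -4; p₁ = 0.5 − 0.05·(-4) = 0.7
Step 2: E′(0.7) = -3.2; p₂ = 0.7 − 0.05·(-3.2) = 0.86
Step 3: E′(0.86) = -2.56; p₃ = 0.86 − 0.05·(-2.56) = 0.988
E(0.988) = -3.975712

-3.975712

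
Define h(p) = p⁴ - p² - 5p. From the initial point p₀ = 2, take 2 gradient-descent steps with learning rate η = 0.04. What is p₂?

h′(p) = 4p³ - 2p - 5
p₁ = 2 − 0.04·23 = 1.08
p₂ = 1.08 − 0.04·(-2.121152) = 1.16484608

1.16484608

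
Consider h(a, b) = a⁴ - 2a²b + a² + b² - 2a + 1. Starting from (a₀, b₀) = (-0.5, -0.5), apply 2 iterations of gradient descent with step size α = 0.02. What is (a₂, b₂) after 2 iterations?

∇h = (4a³ - 4ab + 2a - 2, -2a² + 2b)
(a₁, b₁) = (-0.5, -0.5) − 0.02·(-4.5, -1.5) = (-0.41, -0.47)
(a₂, b₂) = (-0.41, -0.47) − 0.02·(-3.866484, -1.2762) = (-0.33267032, -0.444476)

(-0.33267032, -0.444476)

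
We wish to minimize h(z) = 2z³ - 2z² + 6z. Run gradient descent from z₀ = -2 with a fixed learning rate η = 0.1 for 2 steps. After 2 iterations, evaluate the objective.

h′(z) = 6z² - 4z + 6
Step 1: h′(-2) = 38; z₁ = -2 − 0.1·38 = -5.8
Step 2: h′(-5.8) = 231.04; z₂ = -5.8 − 0.1·231.04 = -28.904
h(-28.904) = -50139.492246528

-50139.492246528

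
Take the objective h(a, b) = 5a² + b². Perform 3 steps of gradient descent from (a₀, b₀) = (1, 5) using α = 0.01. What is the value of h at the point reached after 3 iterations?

24.8032645216

∇h = (10a, 2b)
Step 1: at (1, 5), ∇h = (10, 10) → (1, 5) − 0.01·(10, 10) = (0.9, 4.9)
Step 2: at (0.9, 4.9), ∇h = (9, 9.8) → (0.9, 4.9) − 0.01·(9, 9.8) = (0.81, 4.802)
Step 3: at (0.81, 4.802), ∇h = (8.1, 9.604) → (0.81, 4.802) − 0.01·(8.1, 9.604) = (0.729, 4.70596)
h(0.729, 4.70596) = 24.8032645216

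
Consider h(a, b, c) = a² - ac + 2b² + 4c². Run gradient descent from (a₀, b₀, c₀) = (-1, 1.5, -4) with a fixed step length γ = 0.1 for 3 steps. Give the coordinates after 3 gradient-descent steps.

∇h = (2a - c, 4b, -a + 8c)
Step 1: at (-1, 1.5, -4), ∇h = (2, 6, -31) → (-1, 1.5, -4) − 0.1·(2, 6, -31) = (-1.2, 0.9, -0.9)
Step 2: at (-1.2, 0.9, -0.9), ∇h = (-1.5, 3.6, -6) → (-1.2, 0.9, -0.9) − 0.1·(-1.5, 3.6, -6) = (-1.05, 0.54, -0.3)
Step 3: at (-1.05, 0.54, -0.3), ∇h = (-1.8, 2.16, -1.35) → (-1.05, 0.54, -0.3) − 0.1·(-1.8, 2.16, -1.35) = (-0.87, 0.324, -0.165)

(-0.87, 0.324, -0.165)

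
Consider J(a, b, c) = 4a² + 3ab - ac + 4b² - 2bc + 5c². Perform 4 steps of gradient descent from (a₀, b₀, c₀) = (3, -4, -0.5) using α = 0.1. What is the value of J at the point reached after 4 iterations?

0.28558199

∇J = (8a + 3b - c, 3a + 8b - 2c, -a - 2b + 10c)
(a₁, b₁, c₁) = (3, -4, -0.5) − 0.1·(12.5, -22, 0) = (1.75, -1.8, -0.5)
(a₂, b₂, c₂) = (1.75, -1.8, -0.5) − 0.1·(9.1, -8.15, -3.15) = (0.84, -0.985, -0.185)
(a₃, b₃, c₃) = (0.84, -0.985, -0.185) − 0.1·(3.95, -4.99, -0.72) = (0.445, -0.486, -0.113)
(a₄, b₄, c₄) = (0.445, -0.486, -0.113) − 0.1·(2.215, -2.327, -0.603) = (0.2235, -0.2533, -0.0527)
J(0.2235, -0.2533, -0.0527) = 0.28558199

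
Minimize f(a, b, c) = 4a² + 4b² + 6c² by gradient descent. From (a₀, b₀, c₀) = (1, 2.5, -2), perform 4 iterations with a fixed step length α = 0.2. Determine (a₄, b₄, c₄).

∇f = (8a, 8b, 12c)
Step 1: at (1, 2.5, -2), ∇f = (8, 20, -24) → (1, 2.5, -2) − 0.2·(8, 20, -24) = (-0.6, -1.5, 2.8)
Step 2: at (-0.6, -1.5, 2.8), ∇f = (-4.8, -12, 33.6) → (-0.6, -1.5, 2.8) − 0.2·(-4.8, -12, 33.6) = (0.36, 0.9, -3.92)
Step 3: at (0.36, 0.9, -3.92), ∇f = (2.88, 7.2, -47.04) → (0.36, 0.9, -3.92) − 0.2·(2.88, 7.2, -47.04) = (-0.216, -0.54, 5.488)
Step 4: at (-0.216, -0.54, 5.488), ∇f = (-1.728, -4.32, 65.856) → (-0.216, -0.54, 5.488) − 0.2·(-1.728, -4.32, 65.856) = (0.1296, 0.324, -7.6832)

(0.1296, 0.324, -7.6832)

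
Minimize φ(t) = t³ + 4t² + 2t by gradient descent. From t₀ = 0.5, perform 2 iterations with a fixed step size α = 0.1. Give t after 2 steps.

-0.2441875

φ′(t) = 3t² + 8t + 2
Step 1: φ′(0.5) = 6.75; t₁ = 0.5 − 0.1·6.75 = -0.175
Step 2: φ′(-0.175) = 0.691875; t₂ = -0.175 − 0.1·0.691875 = -0.2441875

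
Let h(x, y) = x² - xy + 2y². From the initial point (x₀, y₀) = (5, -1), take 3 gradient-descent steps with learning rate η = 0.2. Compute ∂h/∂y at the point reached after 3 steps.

0.8

∇h = (2x - y, -x + 4y)
Step 1: at (5, -1), ∇h = (11, -9) → (5, -1) − 0.2·(11, -9) = (2.8, 0.8)
Step 2: at (2.8, 0.8), ∇h = (4.8, 0.4) → (2.8, 0.8) − 0.2·(4.8, 0.4) = (1.84, 0.72)
Step 3: at (1.84, 0.72), ∇h = (2.96, 1.04) → (1.84, 0.72) − 0.2·(2.96, 1.04) = (1.248, 0.512)
∂h/∂y at (1.248, 0.512) = 0.8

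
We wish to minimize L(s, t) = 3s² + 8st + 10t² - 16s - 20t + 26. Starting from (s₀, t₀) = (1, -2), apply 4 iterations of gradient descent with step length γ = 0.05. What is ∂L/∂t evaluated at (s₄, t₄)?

0.4888

∇L = (6s + 8t - 16, 8s + 20t - 20)
Step 1: at (1, -2), ∇L = (-26, -52) → (1, -2) − 0.05·(-26, -52) = (2.3, 0.6)
Step 2: at (2.3, 0.6), ∇L = (2.6, 10.4) → (2.3, 0.6) − 0.05·(2.6, 10.4) = (2.17, 0.08)
Step 3: at (2.17, 0.08), ∇L = (-2.34, -1.04) → (2.17, 0.08) − 0.05·(-2.34, -1.04) = (2.287, 0.132)
Step 4: at (2.287, 0.132), ∇L = (-1.222, 0.936) → (2.287, 0.132) − 0.05·(-1.222, 0.936) = (2.3481, 0.0852)
∂L/∂t at (2.3481, 0.0852) = 0.4888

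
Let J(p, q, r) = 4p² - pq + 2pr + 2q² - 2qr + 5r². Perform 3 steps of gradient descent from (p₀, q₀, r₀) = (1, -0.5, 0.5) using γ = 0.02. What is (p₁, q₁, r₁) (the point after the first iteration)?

∇J = (8p - q + 2r, -p + 4q - 2r, 2p - 2q + 10r)
Step 1: at (1, -0.5, 0.5), ∇J = (9.5, -4, 8) → (1, -0.5, 0.5) − 0.02·(9.5, -4, 8) = (0.81, -0.42, 0.34)

(0.81, -0.42, 0.34)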